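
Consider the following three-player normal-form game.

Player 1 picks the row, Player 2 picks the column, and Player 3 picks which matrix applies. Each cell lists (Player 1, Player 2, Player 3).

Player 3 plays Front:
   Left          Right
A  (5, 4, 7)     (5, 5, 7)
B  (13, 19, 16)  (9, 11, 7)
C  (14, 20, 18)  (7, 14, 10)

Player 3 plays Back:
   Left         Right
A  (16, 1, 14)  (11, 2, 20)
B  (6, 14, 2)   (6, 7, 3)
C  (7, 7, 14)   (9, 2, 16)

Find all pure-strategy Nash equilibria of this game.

Pure-strategy Nash equilibria: (A, Right, Back); (C, Left, Front)

Player 1 against (Left, Front): payoffs 5, 13, 14 → best response C.
Player 1 against (Left, Back): payoffs 16, 6, 7 → best response A.
Player 1 against (Right, Front): payoffs 5, 9, 7 → best response B.
Player 1 against (Right, Back): payoffs 11, 6, 9 → best response A.
Player 2 against (A, Front): payoffs 4, 5 → best response Right.
Player 2 against (A, Back): payoffs 1, 2 → best response Right.
Player 2 against (B, Front): payoffs 19, 11 → best response Left.
Player 2 against (B, Back): payoffs 14, 7 → best response Left.
Player 2 against (C, Front): payoffs 20, 14 → best response Left.
Player 2 against (C, Back): payoffs 7, 2 → best response Left.
Player 3 against (A, Left): payoffs 7, 14 → best response Back.
Player 3 against (A, Right): payoffs 7, 20 → best response Back.
Player 3 against (B, Left): payoffs 16, 2 → best response Front.
Player 3 against (B, Right): payoffs 7, 3 → best response Front.
Player 3 against (C, Left): payoffs 18, 14 → best response Front.
Player 3 against (C, Right): payoffs 10, 16 → best response Back.
Mutual best responses: (A, Right, Back); (C, Left, Front).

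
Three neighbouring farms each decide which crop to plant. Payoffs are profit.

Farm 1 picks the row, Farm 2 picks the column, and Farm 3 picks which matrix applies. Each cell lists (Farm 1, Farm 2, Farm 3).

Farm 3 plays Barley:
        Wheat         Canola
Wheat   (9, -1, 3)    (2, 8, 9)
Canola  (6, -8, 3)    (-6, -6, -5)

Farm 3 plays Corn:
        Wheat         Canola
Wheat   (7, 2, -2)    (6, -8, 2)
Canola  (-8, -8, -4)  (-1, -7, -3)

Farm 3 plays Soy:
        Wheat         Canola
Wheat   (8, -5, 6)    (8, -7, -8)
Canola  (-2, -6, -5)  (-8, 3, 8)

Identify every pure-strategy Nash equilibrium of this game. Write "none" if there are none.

Check each profile: it is a Nash equilibrium iff no player can strictly gain by switching unilaterally.
(Wheat, Wheat, Barley): Farm 2 can switch to Canola (-1 → 8). Not NE.
(Wheat, Wheat, Corn): Farm 3 can switch to Barley (-2 → 3). Not NE.
(Wheat, Wheat, Soy): Farm 1 gets 8, best alternative -2; Farm 2 gets -5, best alternative -7; Farm 3 gets 6, best alternative 3. No profitable deviation — NE.
(Wheat, Canola, Barley): Farm 1 gets 2, best alternative -6; Farm 2 gets 8, best alternative -1; Farm 3 gets 9, best alternative 2. No profitable deviation — NE.
(Wheat, Canola, Corn): Farm 2 can switch to Wheat (-8 → 2). Not NE.
(Wheat, Canola, Soy): Farm 2 can switch to Wheat (-7 → -5). Not NE.
(Canola, Wheat, Barley): Farm 1 can switch to Wheat (6 → 9). Not NE.
(Canola, Wheat, Corn): Farm 1 can switch to Wheat (-8 → 7). Not NE.
(Canola, Wheat, Soy): Farm 1 can switch to Wheat (-2 → 8). Not NE.
(Canola, Canola, Barley): Farm 1 can switch to Wheat (-6 → 2). Not NE.
(Canola, Canola, Corn): Farm 1 can switch to Wheat (-1 → 6). Not NE.
(Canola, Canola, Soy): Farm 1 can switch to Wheat (-8 → 8). Not NE.

Pure-strategy Nash equilibria: (Wheat, Wheat, Soy) and (Wheat, Canola, Barley)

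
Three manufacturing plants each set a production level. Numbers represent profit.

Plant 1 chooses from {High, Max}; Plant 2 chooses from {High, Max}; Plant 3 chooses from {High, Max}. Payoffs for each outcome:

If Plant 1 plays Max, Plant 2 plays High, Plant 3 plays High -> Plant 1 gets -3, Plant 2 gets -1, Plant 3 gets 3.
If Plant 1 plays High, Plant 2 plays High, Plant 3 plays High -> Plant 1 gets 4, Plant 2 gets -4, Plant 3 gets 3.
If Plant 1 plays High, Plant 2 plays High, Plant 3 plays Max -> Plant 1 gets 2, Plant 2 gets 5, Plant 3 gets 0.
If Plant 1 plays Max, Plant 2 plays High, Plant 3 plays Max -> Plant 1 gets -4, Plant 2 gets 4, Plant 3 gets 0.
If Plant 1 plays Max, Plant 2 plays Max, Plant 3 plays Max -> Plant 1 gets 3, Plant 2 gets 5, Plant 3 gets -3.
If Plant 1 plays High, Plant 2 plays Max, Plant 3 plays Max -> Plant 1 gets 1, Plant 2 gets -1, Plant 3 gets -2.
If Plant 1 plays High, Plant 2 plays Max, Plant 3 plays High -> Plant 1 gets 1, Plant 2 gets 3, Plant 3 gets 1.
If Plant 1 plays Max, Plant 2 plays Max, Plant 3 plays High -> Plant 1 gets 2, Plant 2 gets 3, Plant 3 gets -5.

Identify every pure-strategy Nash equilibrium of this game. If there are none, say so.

Plant 1 against (High, High): payoffs 4, -3 → best response High.
Plant 1 against (High, Max): payoffs 2, -4 → best response High.
Plant 1 against (Max, High): payoffs 1, 2 → best response Max.
Plant 1 against (Max, Max): payoffs 1, 3 → best response Max.
Plant 2 against (High, High): payoffs -4, 3 → best response Max.
Plant 2 against (High, Max): payoffs 5, -1 → best response High.
Plant 2 against (Max, High): payoffs -1, 3 → best response Max.
Plant 2 against (Max, Max): payoffs 4, 5 → best response Max.
Plant 3 against (High, High): payoffs 3, 0 → best response High.
Plant 3 against (High, Max): payoffs 1, -2 → best response High.
Plant 3 against (Max, High): payoffs 3, 0 → best response High.
Plant 3 against (Max, Max): payoffs -5, -3 → best response Max.
Mutual best responses: (Max, Max, Max).

(Max, Max, Max)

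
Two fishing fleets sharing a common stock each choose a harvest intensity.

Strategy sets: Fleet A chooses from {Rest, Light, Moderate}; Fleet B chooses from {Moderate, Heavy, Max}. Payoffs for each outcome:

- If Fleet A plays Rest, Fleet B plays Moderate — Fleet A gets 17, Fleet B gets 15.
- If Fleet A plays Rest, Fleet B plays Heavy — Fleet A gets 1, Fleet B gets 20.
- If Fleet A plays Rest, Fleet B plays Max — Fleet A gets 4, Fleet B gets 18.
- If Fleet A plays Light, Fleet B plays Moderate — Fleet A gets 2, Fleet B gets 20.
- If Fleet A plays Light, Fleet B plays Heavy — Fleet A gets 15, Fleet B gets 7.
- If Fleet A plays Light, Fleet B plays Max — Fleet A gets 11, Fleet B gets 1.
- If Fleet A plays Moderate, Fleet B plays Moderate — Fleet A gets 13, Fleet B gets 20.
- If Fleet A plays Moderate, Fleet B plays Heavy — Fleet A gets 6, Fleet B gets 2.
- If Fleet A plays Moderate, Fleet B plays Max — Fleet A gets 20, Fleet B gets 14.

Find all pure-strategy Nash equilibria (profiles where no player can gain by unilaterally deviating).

There is no pure-strategy Nash equilibrium.

(Rest, Moderate): Fleet B can switch to Heavy (15 → 20). Not NE.
(Rest, Heavy): Fleet A can switch to Light (1 → 15). Not NE.
(Rest, Max): Fleet A can switch to Light (4 → 11). Not NE.
(Light, Moderate): Fleet A can switch to Rest (2 → 17). Not NE.
(Light, Heavy): Fleet B can switch to Moderate (7 → 20). Not NE.
(Light, Max): Fleet A can switch to Moderate (11 → 20). Not NE.
(Moderate, Moderate): Fleet A can switch to Rest (13 → 17). Not NE.
(Moderate, Heavy): Fleet A can switch to Light (6 → 15). Not NE.
(Moderate, Max): Fleet B can switch to Moderate (14 → 20). Not NE.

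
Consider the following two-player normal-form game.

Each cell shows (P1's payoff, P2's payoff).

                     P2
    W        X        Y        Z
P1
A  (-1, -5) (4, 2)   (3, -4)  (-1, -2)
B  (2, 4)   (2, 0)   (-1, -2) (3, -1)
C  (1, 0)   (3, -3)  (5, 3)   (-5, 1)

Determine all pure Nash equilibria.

Pure-strategy Nash equilibria: (A, X); (B, W); (C, Y)

(A, W): P1 can switch to B (-1 → 2). Not NE.
(A, X): P1 gets 4, best alternative 3; P2 gets 2, best alternative -2. No profitable deviation — NE.
(A, Y): P1 can switch to C (3 → 5). Not NE.
(A, Z): P1 can switch to B (-1 → 3). Not NE.
(B, W): P1 gets 2, best alternative 1; P2 gets 4, best alternative 0. No profitable deviation — NE.
(B, X): P1 can switch to A (2 → 4). Not NE.
(B, Y): P1 can switch to A (-1 → 3). Not NE.
(B, Z): P2 can switch to W (-1 → 4). Not NE.
(C, W): P1 can switch to B (1 → 2). Not NE.
(C, X): P1 can switch to A (3 → 4). Not NE.
(C, Y): P1 gets 5, best alternative 3; P2 gets 3, best alternative 1. No profitable deviation — NE.
(C, Z): P1 can switch to A (-5 → -1). Not NE.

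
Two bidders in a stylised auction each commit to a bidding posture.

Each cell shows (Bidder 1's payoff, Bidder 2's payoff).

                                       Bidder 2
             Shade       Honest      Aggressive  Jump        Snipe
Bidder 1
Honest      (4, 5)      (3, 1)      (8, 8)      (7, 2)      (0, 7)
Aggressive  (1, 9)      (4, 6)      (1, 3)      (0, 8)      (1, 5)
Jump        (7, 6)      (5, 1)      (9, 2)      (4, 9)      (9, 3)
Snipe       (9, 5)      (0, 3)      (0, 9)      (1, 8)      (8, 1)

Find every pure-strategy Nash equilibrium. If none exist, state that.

No pure-strategy Nash equilibrium.

Bidder 1 against Shade: payoffs 4, 1, 7, 9 → best response Snipe.
Bidder 1 against Honest: payoffs 3, 4, 5, 0 → best response Jump.
Bidder 1 against Aggressive: payoffs 8, 1, 9, 0 → best response Jump.
Bidder 1 against Jump: payoffs 7, 0, 4, 1 → best response Honest.
Bidder 1 against Snipe: payoffs 0, 1, 9, 8 → best response Jump.
Bidder 2 against Honest: payoffs 5, 1, 8, 2, 7 → best response Aggressive.
Bidder 2 against Aggressive: payoffs 9, 6, 3, 8, 5 → best response Shade.
Bidder 2 against Jump: payoffs 6, 1, 2, 9, 3 → best response Jump.
Bidder 2 against Snipe: payoffs 5, 3, 9, 8, 1 → best response Aggressive.
No profile is a mutual best response for all players.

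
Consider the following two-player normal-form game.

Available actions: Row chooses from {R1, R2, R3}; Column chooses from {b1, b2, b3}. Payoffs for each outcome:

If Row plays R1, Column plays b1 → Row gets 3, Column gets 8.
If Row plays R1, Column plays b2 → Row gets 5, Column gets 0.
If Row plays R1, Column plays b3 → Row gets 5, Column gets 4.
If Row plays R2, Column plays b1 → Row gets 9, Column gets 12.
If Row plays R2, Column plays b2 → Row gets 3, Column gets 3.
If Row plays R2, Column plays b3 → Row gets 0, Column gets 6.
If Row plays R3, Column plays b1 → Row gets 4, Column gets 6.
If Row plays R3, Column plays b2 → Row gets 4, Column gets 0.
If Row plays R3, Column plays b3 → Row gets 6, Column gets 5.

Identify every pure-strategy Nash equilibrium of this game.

Row against b1: payoffs 3, 9, 4 → best response R2.
Row against b2: payoffs 5, 3, 4 → best response R1.
Row against b3: payoffs 5, 0, 6 → best response R3.
Column against R1: payoffs 8, 0, 4 → best response b1.
Column against R2: payoffs 12, 3, 6 → best response b1.
Column against R3: payoffs 6, 0, 5 → best response b1.
Mutual best responses: (R2, b1).

(R2, b1)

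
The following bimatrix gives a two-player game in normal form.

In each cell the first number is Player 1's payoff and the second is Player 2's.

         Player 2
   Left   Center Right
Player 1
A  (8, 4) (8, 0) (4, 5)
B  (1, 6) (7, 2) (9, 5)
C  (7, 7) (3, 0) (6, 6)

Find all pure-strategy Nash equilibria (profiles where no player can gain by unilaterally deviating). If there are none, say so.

This game has no pure Nash equilibrium.

For each strategy profile, look for a profitable unilateral deviation.
(A, Left): Player 2 can switch to Right (4 → 5). Not NE.
(A, Center): Player 2 can switch to Left (0 → 4). Not NE.
(A, Right): Player 1 can switch to B (4 → 9). Not NE.
(B, Left): Player 1 can switch to A (1 → 8). Not NE.
(B, Center): Player 1 can switch to A (7 → 8). Not NE.
(B, Right): Player 2 can switch to Left (5 → 6). Not NE.
(C, Left): Player 1 can switch to A (7 → 8). Not NE.
(C, Center): Player 1 can switch to A (3 → 8). Not NE.
(The remaining 1 profile has a profitable deviation by the same check.)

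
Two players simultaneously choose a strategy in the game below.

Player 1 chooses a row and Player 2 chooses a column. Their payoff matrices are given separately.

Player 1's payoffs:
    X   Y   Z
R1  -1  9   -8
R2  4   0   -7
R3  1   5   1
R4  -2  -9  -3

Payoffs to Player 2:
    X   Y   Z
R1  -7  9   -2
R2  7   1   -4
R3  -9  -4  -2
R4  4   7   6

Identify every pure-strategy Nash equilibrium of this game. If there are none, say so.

Mark each player's best response to every combination of opponents' strategies; a profile where every player is best-responding is a pure Nash equilibrium.
Player 1 against X: payoffs -1, 4, 1, -2 → best response R2.
Player 1 against Y: payoffs 9, 0, 5, -9 → best response R1.
Player 1 against Z: payoffs -8, -7, 1, -3 → best response R3.
Player 2 against R1: payoffs -7, 9, -2 → best response Y.
Player 2 against R2: payoffs 7, 1, -4 → best response X.
Player 2 against R3: payoffs -9, -4, -2 → best response Z.
Player 2 against R4: payoffs 4, 7, 6 → best response Y.
Mutual best responses: (R1, Y); (R2, X); (R3, Z).

The pure Nash equilibria are (R1, Y); (R2, X); (R3, Z).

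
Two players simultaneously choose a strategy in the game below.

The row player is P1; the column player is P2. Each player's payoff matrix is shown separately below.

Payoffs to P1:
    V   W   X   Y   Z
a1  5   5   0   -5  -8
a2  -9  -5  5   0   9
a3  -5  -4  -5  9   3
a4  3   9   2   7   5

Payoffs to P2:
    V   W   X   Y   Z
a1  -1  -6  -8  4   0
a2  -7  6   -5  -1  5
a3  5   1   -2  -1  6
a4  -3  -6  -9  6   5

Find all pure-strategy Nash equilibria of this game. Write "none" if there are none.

none

P1 against V: payoffs 5, -9, -5, 3 → best response a1.
P1 against W: payoffs 5, -5, -4, 9 → best response a4.
P1 against X: payoffs 0, 5, -5, 2 → best response a2.
P1 against Y: payoffs -5, 0, 9, 7 → best response a3.
P1 against Z: payoffs -8, 9, 3, 5 → best response a2.
P2 against a1: payoffs -1, -6, -8, 4, 0 → best response Y.
P2 against a2: payoffs -7, 6, -5, -1, 5 → best response W.
P2 against a3: payoffs 5, 1, -2, -1, 6 → best response Z.
P2 against a4: payoffs -3, -6, -9, 6, 5 → best response Y.
No profile is a mutual best response for all players.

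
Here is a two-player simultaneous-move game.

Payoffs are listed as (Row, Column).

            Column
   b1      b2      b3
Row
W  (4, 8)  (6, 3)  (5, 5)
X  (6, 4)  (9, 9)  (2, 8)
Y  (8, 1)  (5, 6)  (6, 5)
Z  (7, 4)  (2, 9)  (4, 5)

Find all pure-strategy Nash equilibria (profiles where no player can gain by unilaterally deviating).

Row against b1: payoffs 4, 6, 8, 7 → best response Y.
Row against b2: payoffs 6, 9, 5, 2 → best response X.
Row against b3: payoffs 5, 2, 6, 4 → best response Y.
Column against W: payoffs 8, 3, 5 → best response b1.
Column against X: payoffs 4, 9, 8 → best response b2.
Column against Y: payoffs 1, 6, 5 → best response b2.
Column against Z: payoffs 4, 9, 5 → best response b2.
Mutual best responses: (X, b2).

Pure NE: (X, b2)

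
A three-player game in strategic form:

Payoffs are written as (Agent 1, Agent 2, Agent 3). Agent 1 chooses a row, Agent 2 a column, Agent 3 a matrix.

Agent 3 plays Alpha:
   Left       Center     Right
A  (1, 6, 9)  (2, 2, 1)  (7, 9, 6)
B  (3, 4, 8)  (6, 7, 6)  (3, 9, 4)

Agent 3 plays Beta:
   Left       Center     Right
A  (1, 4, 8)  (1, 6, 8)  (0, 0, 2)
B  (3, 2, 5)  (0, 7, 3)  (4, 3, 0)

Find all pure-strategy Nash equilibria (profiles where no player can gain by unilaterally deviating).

Check each profile: it is a Nash equilibrium iff no player can strictly gain by switching unilaterally.
(A, Left, Alpha): Agent 1 can switch to B (1 → 3). Not NE.
(A, Left, Beta): Agent 1 can switch to B (1 → 3). Not NE.
(A, Center, Alpha): Agent 1 can switch to B (2 → 6). Not NE.
(A, Center, Beta): Agent 1 gets 1, best alternative 0; Agent 2 gets 6, best alternative 4; Agent 3 gets 8, best alternative 1. No profitable deviation — NE.
(A, Right, Alpha): Agent 1 gets 7, best alternative 3; Agent 2 gets 9, best alternative 6; Agent 3 gets 6, best alternative 2. No profitable deviation — NE.
(A, Right, Beta): Agent 1 can switch to B (0 → 4). Not NE.
(B, Left, Alpha): Agent 2 can switch to Center (4 → 7). Not NE.
(B, Left, Beta): Agent 2 can switch to Center (2 → 7). Not NE.
(B, Center, Alpha): Agent 2 can switch to Right (7 → 9). Not NE.
(B, Center, Beta): Agent 1 can switch to A (0 → 1). Not NE.
(B, Right, Alpha): Agent 1 can switch to A (3 → 7). Not NE.
(B, Right, Beta): Agent 2 can switch to Center (3 → 7). Not NE.

Pure-strategy Nash equilibria: (A, Center, Beta), (A, Right, Alpha)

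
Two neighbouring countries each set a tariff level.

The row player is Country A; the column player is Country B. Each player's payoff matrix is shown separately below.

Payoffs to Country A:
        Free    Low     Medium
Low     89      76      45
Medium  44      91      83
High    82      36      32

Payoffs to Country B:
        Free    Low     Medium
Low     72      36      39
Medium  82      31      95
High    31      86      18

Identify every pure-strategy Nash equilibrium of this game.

For each strategy profile, look for a profitable unilateral deviation.
(Low, Free): Country A gets 89, best alternative 82; Country B gets 72, best alternative 39. No profitable deviation — NE.
(Low, Low): Country A can switch to Medium (76 → 91). Not NE.
(Low, Medium): Country A can switch to Medium (45 → 83). Not NE.
(Medium, Free): Country A can switch to Low (44 → 89). Not NE.
(Medium, Low): Country B can switch to Free (31 → 82). Not NE.
(Medium, Medium): Country A gets 83, best alternative 45; Country B gets 95, best alternative 82. No profitable deviation — NE.
(High, Free): Country A can switch to Low (82 → 89). Not NE.
(High, Low): Country A can switch to Low (36 → 76). Not NE.
(High, Medium): Country A can switch to Low (32 → 45). Not NE.

Pure-strategy Nash equilibria: (Low, Free) and (Medium, Medium)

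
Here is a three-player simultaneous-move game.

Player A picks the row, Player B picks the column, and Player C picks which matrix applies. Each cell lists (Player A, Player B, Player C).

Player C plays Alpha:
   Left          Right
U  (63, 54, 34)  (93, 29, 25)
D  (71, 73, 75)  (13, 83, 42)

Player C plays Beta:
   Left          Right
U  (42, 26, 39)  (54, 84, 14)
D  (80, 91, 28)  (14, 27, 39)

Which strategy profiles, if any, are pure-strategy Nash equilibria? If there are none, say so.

For each player, find the best response to each opponent profile; mutual best responses are the pure NE.
Player A against (Left, Alpha): payoffs 63, 71 → best response D.
Player A against (Left, Beta): payoffs 42, 80 → best response D.
Player A against (Right, Alpha): payoffs 93, 13 → best response U.
Player A against (Right, Beta): payoffs 54, 14 → best response U.
Player B against (U, Alpha): payoffs 54, 29 → best response Left.
Player B against (U, Beta): payoffs 26, 84 → best response Right.
Player B against (D, Alpha): payoffs 73, 83 → best response Right.
Player B against (D, Beta): payoffs 91, 27 → best response Left.
Player C against (U, Left): payoffs 34, 39 → best response Beta.
Player C against (U, Right): payoffs 25, 14 → best response Alpha.
Player C against (D, Left): payoffs 75, 28 → best response Alpha.
Player C against (D, Right): payoffs 42, 39 → best response Alpha.
No profile is a mutual best response for all players.

There is no pure-strategy Nash equilibrium.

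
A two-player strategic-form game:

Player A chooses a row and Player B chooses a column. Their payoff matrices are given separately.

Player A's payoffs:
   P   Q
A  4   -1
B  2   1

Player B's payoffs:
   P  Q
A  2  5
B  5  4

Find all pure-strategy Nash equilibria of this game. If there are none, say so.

There is no pure-strategy Nash equilibrium.

For each strategy profile, look for a profitable unilateral deviation.
(A, P): Player B can switch to Q (2 → 5). Not NE.
(A, Q): Player A can switch to B (-1 → 1). Not NE.
(B, P): Player A can switch to A (2 → 4). Not NE.
(B, Q): Player B can switch to P (4 → 5). Not NE.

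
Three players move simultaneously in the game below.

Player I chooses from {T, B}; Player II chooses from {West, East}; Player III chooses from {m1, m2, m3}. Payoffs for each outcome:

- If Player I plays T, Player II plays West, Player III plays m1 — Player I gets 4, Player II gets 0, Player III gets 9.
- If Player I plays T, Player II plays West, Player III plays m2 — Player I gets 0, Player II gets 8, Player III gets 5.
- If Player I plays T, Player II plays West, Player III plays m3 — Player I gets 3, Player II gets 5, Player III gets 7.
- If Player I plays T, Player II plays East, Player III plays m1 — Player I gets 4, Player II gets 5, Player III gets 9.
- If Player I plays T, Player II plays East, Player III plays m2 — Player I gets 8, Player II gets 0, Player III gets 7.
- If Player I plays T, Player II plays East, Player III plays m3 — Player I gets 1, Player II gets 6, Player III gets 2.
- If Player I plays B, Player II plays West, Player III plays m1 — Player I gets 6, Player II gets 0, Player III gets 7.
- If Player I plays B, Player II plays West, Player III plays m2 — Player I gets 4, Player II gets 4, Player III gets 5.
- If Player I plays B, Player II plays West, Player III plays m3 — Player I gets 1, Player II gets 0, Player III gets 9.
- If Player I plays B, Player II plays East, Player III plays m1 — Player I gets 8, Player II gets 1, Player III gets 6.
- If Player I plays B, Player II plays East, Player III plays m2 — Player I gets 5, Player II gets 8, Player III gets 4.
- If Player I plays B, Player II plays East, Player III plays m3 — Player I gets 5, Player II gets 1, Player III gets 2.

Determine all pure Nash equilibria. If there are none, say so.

(B, East, m1)

Player I against (West, m1): payoffs 4, 6 → best response B.
Player I against (West, m2): payoffs 0, 4 → best response B.
Player I against (West, m3): payoffs 3, 1 → best response T.
Player I against (East, m1): payoffs 4, 8 → best response B.
Player I against (East, m2): payoffs 8, 5 → best response T.
Player I against (East, m3): payoffs 1, 5 → best response B.
Player II against (T, m1): payoffs 0, 5 → best response East.
Player II against (T, m2): payoffs 8, 0 → best response West.
Player II against (T, m3): payoffs 5, 6 → best response East.
Player II against (B, m1): payoffs 0, 1 → best response East.
Player II against (B, m2): payoffs 4, 8 → best response East.
Player II against (B, m3): payoffs 0, 1 → best response East.
Player III against (T, West): payoffs 9, 5, 7 → best response m1.
Player III against (T, East): payoffs 9, 7, 2 → best response m1.
Player III against (B, West): payoffs 7, 5, 9 → best response m3.
Player III against (B, East): payoffs 6, 4, 2 → best response m1.
Mutual best responses: (B, East, m1).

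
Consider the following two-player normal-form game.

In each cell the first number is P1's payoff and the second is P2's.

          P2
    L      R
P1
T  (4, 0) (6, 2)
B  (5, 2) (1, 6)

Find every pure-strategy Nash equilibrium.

The unique pure-strategy Nash equilibrium is (T, R).

For each player, find the best response to each opponent profile; mutual best responses are the pure NE.
P1 against L: payoffs 4, 5 → best response B.
P1 against R: payoffs 6, 1 → best response T.
P2 against T: payoffs 0, 2 → best response R.
P2 against B: payoffs 2, 6 → best response R.
Mutual best responses: (T, R).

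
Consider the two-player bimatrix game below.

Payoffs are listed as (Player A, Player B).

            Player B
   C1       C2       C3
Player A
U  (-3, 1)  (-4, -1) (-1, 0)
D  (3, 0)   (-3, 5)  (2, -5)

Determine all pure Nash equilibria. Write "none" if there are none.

(D, C2)

(U, C1): Player A can switch to D (-3 → 3). Not NE.
(U, C2): Player A can switch to D (-4 → -3). Not NE.
(U, C3): Player A can switch to D (-1 → 2). Not NE.
(D, C1): Player B can switch to C2 (0 → 5). Not NE.
(D, C2): Player A gets -3, best alternative -4; Player B gets 5, best alternative 0. No profitable deviation — NE.
(D, C3): Player B can switch to C1 (-5 → 0). Not NE.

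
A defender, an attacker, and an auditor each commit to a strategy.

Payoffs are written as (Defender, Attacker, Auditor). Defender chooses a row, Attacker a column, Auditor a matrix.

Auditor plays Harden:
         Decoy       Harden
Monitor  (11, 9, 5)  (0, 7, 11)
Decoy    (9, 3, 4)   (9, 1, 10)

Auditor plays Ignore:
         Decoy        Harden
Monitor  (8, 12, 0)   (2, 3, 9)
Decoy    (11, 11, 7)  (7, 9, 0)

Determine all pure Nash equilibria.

Mark each player's best response to every combination of opponents' strategies; a profile where every player is best-responding is a pure Nash equilibrium.
Defender against (Decoy, Harden): payoffs 11, 9 → best response Monitor.
Defender against (Decoy, Ignore): payoffs 8, 11 → best response Decoy.
Defender against (Harden, Harden): payoffs 0, 9 → best response Decoy.
Defender against (Harden, Ignore): payoffs 2, 7 → best response Decoy.
Attacker against (Monitor, Harden): payoffs 9, 7 → best response Decoy.
Attacker against (Monitor, Ignore): payoffs 12, 3 → best response Decoy.
Attacker against (Decoy, Harden): payoffs 3, 1 → best response Decoy.
Attacker against (Decoy, Ignore): payoffs 11, 9 → best response Decoy.
Auditor against (Monitor, Decoy): payoffs 5, 0 → best response Harden.
Auditor against (Monitor, Harden): payoffs 11, 9 → best response Harden.
Auditor against (Decoy, Decoy): payoffs 4, 7 → best response Ignore.
Auditor against (Decoy, Harden): payoffs 10, 0 → best response Harden.
Mutual best responses: (Monitor, Decoy, Harden); (Decoy, Decoy, Ignore).

(Monitor, Decoy, Harden), (Decoy, Decoy, Ignore)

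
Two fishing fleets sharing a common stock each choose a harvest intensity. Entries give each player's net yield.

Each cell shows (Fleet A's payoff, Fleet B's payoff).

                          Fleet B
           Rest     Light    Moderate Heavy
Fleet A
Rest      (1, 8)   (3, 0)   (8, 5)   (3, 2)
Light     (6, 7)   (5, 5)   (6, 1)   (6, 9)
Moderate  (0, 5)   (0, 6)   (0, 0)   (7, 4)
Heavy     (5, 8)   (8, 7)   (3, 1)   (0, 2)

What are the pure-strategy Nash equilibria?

(Rest, Rest): Fleet A can switch to Light (1 → 6). Not NE.
(Rest, Light): Fleet A can switch to Light (3 → 5). Not NE.
(Rest, Moderate): Fleet B can switch to Rest (5 → 8). Not NE.
(Rest, Heavy): Fleet A can switch to Light (3 → 6). Not NE.
(Light, Rest): Fleet B can switch to Heavy (7 → 9). Not NE.
(Light, Light): Fleet A can switch to Heavy (5 → 8). Not NE.
(Light, Moderate): Fleet A can switch to Rest (6 → 8). Not NE.
(Light, Heavy): Fleet A can switch to Moderate (6 → 7). Not NE.
(Moderate, Rest): Fleet A can switch to Rest (0 → 1). Not NE.
(Moderate, Light): Fleet A can switch to Rest (0 → 3). Not NE.
(The remaining 6 profiles each have a profitable deviation by the same check.)

none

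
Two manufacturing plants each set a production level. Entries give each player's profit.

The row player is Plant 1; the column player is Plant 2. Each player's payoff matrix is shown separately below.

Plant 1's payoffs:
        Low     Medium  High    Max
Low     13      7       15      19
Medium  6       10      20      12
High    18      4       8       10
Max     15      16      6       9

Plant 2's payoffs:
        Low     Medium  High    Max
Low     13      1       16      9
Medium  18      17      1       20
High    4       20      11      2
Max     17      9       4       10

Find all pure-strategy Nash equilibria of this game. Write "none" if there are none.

Plant 1 against Low: payoffs 13, 6, 18, 15 → best response High.
Plant 1 against Medium: payoffs 7, 10, 4, 16 → best response Max.
Plant 1 against High: payoffs 15, 20, 8, 6 → best response Medium.
Plant 1 against Max: payoffs 19, 12, 10, 9 → best response Low.
Plant 2 against Low: payoffs 13, 1, 16, 9 → best response High.
Plant 2 against Medium: payoffs 18, 17, 1, 20 → best response Max.
Plant 2 against High: payoffs 4, 20, 11, 2 → best response Medium.
Plant 2 against Max: payoffs 17, 9, 4, 10 → best response Low.
No profile is a mutual best response for all players.

none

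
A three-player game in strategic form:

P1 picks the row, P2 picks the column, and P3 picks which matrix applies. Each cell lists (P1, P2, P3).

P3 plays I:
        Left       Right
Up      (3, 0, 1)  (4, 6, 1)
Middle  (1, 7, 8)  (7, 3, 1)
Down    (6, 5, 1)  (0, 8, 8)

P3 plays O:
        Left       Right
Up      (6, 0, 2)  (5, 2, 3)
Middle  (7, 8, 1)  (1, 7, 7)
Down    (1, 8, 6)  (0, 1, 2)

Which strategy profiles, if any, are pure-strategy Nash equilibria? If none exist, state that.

Pure NE: (Up, Right, O)

P1 against (Left, I): payoffs 3, 1, 6 → best response Down.
P1 against (Left, O): payoffs 6, 7, 1 → best response Middle.
P1 against (Right, I): payoffs 4, 7, 0 → best response Middle.
P1 against (Right, O): payoffs 5, 1, 0 → best response Up.
P2 against (Up, I): payoffs 0, 6 → best response Right.
P2 against (Up, O): payoffs 0, 2 → best response Right.
P2 against (Middle, I): payoffs 7, 3 → best response Left.
P2 against (Middle, O): payoffs 8, 7 → best response Left.
P2 against (Down, I): payoffs 5, 8 → best response Right.
P2 against (Down, O): payoffs 8, 1 → best response Left.
P3 against (Up, Left): payoffs 1, 2 → best response O.
P3 against (Up, Right): payoffs 1, 3 → best response O.
P3 against (Middle, Left): payoffs 8, 1 → best response I.
P3 against (Middle, Right): payoffs 1, 7 → best response O.
P3 against (Down, Left): payoffs 1, 6 → best response O.
P3 against (Down, Right): payoffs 8, 2 → best response I.
Mutual best responses: (Up, Right, O).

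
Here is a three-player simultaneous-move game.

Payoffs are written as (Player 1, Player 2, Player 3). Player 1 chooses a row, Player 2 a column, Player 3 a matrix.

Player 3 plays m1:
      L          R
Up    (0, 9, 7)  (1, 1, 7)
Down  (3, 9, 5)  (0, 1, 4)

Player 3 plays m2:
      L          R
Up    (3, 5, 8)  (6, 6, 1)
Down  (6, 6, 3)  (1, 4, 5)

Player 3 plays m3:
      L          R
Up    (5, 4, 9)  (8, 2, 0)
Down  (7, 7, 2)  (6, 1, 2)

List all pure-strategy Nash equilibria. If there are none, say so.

For each player, find the best response to each opponent profile; mutual best responses are the pure NE.
Player 1 against (L, m1): payoffs 0, 3 → best response Down.
Player 1 against (L, m2): payoffs 3, 6 → best response Down.
Player 1 against (L, m3): payoffs 5, 7 → best response Down.
Player 1 against (R, m1): payoffs 1, 0 → best response Up.
Player 1 against (R, m2): payoffs 6, 1 → best response Up.
Player 1 against (R, m3): payoffs 8, 6 → best response Up.
Player 2 against (Up, m1): payoffs 9, 1 → best response L.
Player 2 against (Up, m2): payoffs 5, 6 → best response R.
Player 2 against (Up, m3): payoffs 4, 2 → best response L.
Player 2 against (Down, m1): payoffs 9, 1 → best response L.
Player 2 against (Down, m2): payoffs 6, 4 → best response L.
Player 2 against (Down, m3): payoffs 7, 1 → best response L.
Player 3 against (Up, L): payoffs 7, 8, 9 → best response m3.
Player 3 against (Up, R): payoffs 7, 1, 0 → best response m1.
Player 3 against (Down, L): payoffs 5, 3, 2 → best response m1.
Player 3 against (Down, R): payoffs 4, 5, 2 → best response m2.
Mutual best responses: (Down, L, m1).

The unique pure-strategy Nash equilibrium is (Down, L, m1).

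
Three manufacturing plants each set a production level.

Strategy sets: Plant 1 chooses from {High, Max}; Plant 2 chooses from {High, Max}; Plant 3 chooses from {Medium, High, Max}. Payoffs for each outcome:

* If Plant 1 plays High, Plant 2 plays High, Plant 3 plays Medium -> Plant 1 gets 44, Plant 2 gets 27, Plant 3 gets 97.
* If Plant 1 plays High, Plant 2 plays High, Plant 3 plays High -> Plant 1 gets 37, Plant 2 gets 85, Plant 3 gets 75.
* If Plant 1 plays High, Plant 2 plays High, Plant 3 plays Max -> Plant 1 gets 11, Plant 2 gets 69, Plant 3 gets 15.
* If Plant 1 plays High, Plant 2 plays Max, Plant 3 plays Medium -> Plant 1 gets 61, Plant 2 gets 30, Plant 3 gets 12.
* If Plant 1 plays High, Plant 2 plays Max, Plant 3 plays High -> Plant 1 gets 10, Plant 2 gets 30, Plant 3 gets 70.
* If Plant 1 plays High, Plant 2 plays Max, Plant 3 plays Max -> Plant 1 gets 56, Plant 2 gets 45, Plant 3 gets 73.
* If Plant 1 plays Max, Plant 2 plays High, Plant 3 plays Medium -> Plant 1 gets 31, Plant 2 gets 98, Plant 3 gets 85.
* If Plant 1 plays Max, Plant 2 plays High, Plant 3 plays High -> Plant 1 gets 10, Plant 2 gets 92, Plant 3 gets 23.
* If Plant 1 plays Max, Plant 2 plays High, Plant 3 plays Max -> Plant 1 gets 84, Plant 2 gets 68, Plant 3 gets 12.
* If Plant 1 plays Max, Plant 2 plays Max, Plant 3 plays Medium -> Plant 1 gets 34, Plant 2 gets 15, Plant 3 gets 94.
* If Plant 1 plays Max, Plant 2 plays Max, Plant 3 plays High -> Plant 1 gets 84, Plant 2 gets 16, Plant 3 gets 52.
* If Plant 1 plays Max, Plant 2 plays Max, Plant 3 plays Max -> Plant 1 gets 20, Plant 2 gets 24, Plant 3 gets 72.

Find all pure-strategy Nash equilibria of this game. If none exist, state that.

There is no pure-strategy Nash equilibrium.

(High, High, Medium): Plant 2 can switch to Max (27 → 30). Not NE.
(High, High, High): Plant 3 can switch to Medium (75 → 97). Not NE.
(High, High, Max): Plant 1 can switch to Max (11 → 84). Not NE.
(High, Max, Medium): Plant 3 can switch to High (12 → 70). Not NE.
(High, Max, High): Plant 1 can switch to Max (10 → 84). Not NE.
(High, Max, Max): Plant 2 can switch to High (45 → 69). Not NE.
(Max, High, Medium): Plant 1 can switch to High (31 → 44). Not NE.
(Max, High, High): Plant 1 can switch to High (10 → 37). Not NE.
(Max, High, Max): Plant 3 can switch to Medium (12 → 85). Not NE.
(Max, Max, Medium): Plant 1 can switch to High (34 → 61). Not NE.
(The remaining 2 profiles each have a profitable deviation by the same check.)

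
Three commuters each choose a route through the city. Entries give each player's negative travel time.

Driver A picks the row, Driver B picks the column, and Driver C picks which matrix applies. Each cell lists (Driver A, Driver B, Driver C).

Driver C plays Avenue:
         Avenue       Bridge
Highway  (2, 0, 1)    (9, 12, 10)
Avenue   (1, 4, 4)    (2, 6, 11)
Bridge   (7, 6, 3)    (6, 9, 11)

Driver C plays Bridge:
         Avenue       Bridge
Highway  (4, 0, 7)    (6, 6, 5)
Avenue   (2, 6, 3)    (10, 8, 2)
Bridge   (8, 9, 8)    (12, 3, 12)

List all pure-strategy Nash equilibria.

(Highway, Bridge, Avenue) and (Bridge, Avenue, Bridge)

For each strategy profile, look for a profitable unilateral deviation.
(Highway, Avenue, Avenue): Driver A can switch to Bridge (2 → 7). Not NE.
(Highway, Avenue, Bridge): Driver A can switch to Bridge (4 → 8). Not NE.
(Highway, Bridge, Avenue): Driver A gets 9, best alternative 6; Driver B gets 12, best alternative 0; Driver C gets 10, best alternative 5. No profitable deviation — NE.
(Highway, Bridge, Bridge): Driver A can switch to Avenue (6 → 10). Not NE.
(Avenue, Avenue, Avenue): Driver A can switch to Highway (1 → 2). Not NE.
(Avenue, Avenue, Bridge): Driver A can switch to Highway (2 → 4). Not NE.
(Avenue, Bridge, Avenue): Driver A can switch to Highway (2 → 9). Not NE.
(Avenue, Bridge, Bridge): Driver A can switch to Bridge (10 → 12). Not NE.
(Bridge, Avenue, Avenue): Driver B can switch to Bridge (6 → 9). Not NE.
(Bridge, Avenue, Bridge): Driver A gets 8, best alternative 4; Driver B gets 9, best alternative 3; Driver C gets 8, best alternative 3. No profitable deviation — NE.
(The remaining 2 profiles each have a profitable deviation by the same check.)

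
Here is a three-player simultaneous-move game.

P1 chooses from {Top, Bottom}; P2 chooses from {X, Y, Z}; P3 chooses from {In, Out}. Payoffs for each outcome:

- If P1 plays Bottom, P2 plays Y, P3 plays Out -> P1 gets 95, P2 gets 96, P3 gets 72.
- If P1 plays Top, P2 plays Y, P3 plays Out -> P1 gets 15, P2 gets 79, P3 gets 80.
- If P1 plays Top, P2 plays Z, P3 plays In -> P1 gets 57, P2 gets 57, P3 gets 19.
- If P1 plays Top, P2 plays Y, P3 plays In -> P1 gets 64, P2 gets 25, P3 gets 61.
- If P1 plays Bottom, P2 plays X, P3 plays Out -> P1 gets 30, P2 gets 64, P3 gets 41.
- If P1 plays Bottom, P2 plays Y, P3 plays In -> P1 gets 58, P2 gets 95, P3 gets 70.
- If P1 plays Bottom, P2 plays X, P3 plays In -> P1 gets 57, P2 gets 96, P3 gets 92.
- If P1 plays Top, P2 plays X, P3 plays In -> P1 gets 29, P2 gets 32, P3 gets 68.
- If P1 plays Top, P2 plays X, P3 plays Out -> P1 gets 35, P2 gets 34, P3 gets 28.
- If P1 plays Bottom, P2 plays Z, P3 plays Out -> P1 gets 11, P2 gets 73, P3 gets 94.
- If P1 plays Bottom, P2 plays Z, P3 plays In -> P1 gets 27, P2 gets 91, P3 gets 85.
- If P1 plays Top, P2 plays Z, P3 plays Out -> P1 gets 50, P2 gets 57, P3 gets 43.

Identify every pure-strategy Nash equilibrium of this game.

P1 against (X, In): payoffs 29, 57 → best response Bottom.
P1 against (X, Out): payoffs 35, 30 → best response Top.
P1 against (Y, In): payoffs 64, 58 → best response Top.
P1 against (Y, Out): payoffs 15, 95 → best response Bottom.
P1 against (Z, In): payoffs 57, 27 → best response Top.
P1 against (Z, Out): payoffs 50, 11 → best response Top.
P2 against (Top, In): payoffs 32, 25, 57 → best response Z.
P2 against (Top, Out): payoffs 34, 79, 57 → best response Y.
P2 against (Bottom, In): payoffs 96, 95, 91 → best response X.
P2 against (Bottom, Out): payoffs 64, 96, 73 → best response Y.
P3 against (Top, X): payoffs 68, 28 → best response In.
P3 against (Top, Y): payoffs 61, 80 → best response Out.
P3 against (Top, Z): payoffs 19, 43 → best response Out.
P3 against (Bottom, X): payoffs 92, 41 → best response In.
P3 against (Bottom, Y): payoffs 70, 72 → best response Out.
P3 against (Bottom, Z): payoffs 85, 94 → best response Out.
Mutual best responses: (Bottom, X, In); (Bottom, Y, Out).

Pure-strategy Nash equilibria: (Bottom, X, In), (Bottom, Y, Out)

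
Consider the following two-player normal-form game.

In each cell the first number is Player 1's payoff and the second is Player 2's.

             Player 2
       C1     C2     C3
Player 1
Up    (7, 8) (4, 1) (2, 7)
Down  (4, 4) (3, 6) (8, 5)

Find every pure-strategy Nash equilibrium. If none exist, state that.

(Up, C1): Player 1 gets 7, best alternative 4; Player 2 gets 8, best alternative 7. No profitable deviation — NE.
(Up, C2): Player 2 can switch to C1 (1 → 8). Not NE.
(Up, C3): Player 1 can switch to Down (2 → 8). Not NE.
(Down, C1): Player 1 can switch to Up (4 → 7). Not NE.
(Down, C2): Player 1 can switch to Up (3 → 4). Not NE.
(Down, C3): Player 2 can switch to C2 (5 → 6). Not NE.

(Up, C1)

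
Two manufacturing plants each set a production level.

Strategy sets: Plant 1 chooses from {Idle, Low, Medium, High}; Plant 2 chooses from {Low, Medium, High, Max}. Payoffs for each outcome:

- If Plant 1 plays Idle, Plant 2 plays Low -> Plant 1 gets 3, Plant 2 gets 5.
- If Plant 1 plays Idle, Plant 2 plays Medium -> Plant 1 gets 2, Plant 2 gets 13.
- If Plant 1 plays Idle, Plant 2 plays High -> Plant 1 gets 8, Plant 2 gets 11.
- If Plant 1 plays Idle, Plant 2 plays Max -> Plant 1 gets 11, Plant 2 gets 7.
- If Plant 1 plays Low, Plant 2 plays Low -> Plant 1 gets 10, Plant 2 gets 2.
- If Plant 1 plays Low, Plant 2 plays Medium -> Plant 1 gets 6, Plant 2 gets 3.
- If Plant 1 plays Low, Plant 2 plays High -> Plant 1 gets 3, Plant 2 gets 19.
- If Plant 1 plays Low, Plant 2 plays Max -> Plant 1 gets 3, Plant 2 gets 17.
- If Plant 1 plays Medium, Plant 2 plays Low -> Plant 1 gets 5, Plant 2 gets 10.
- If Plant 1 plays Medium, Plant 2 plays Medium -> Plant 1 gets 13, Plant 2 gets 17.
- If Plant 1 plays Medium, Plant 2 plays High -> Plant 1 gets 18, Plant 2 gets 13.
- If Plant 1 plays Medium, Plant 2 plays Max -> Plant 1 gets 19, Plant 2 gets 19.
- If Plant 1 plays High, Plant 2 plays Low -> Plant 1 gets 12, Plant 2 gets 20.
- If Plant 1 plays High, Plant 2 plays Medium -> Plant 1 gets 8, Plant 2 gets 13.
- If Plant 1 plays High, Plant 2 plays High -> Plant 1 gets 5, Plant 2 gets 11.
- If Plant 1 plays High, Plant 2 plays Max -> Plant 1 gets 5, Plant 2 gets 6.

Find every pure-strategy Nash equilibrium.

Pure-strategy Nash equilibria: (Medium, Max); (High, Low)

(Idle, Low): Plant 1 can switch to Low (3 → 10). Not NE.
(Idle, Medium): Plant 1 can switch to Low (2 → 6). Not NE.
(Idle, High): Plant 1 can switch to Medium (8 → 18). Not NE.
(Idle, Max): Plant 1 can switch to Medium (11 → 19). Not NE.
(Low, Low): Plant 1 can switch to High (10 → 12). Not NE.
(Low, Medium): Plant 1 can switch to Medium (6 → 13). Not NE.
(Low, High): Plant 1 can switch to Idle (3 → 8). Not NE.
(Low, Max): Plant 1 can switch to Idle (3 → 11). Not NE.
(Medium, Max): Plant 1 gets 19, best alternative 11; Plant 2 gets 19, best alternative 17. No profitable deviation — NE.
(High, Low): Plant 1 gets 12, best alternative 10; Plant 2 gets 20, best alternative 13. No profitable deviation — NE.
(The remaining 6 profiles each have a profitable deviation by the same check.)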